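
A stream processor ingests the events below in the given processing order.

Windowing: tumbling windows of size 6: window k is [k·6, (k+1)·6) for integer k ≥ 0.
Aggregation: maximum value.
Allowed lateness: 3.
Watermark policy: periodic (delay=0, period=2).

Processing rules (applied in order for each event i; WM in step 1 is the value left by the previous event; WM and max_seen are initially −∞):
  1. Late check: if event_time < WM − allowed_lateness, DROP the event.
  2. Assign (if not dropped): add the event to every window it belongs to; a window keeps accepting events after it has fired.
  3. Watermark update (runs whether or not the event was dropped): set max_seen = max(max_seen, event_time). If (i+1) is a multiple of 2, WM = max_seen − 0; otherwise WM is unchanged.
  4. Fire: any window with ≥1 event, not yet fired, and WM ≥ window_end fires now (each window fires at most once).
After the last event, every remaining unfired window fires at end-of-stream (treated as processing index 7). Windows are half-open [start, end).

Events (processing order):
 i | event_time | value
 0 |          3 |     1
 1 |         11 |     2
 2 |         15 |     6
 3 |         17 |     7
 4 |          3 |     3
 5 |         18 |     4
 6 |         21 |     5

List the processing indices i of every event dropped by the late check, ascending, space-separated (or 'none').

i=0 t=3 v=1: → [0,6); WM=−∞
i=1 t=11 v=2: → [6,12); WM=11; [0,6) fires=1
i=2 t=15 v=6: → [12,18); WM=11
i=3 t=17 v=7: → [12,18); WM=17; [6,12) fires=2
i=4 t=3 v=3: DROP (t<17-3); WM=17
i=5 t=18 v=4: → [18,24); WM=18; [12,18) fires=7
i=6 t=21 v=5: → [18,24); WM=18

4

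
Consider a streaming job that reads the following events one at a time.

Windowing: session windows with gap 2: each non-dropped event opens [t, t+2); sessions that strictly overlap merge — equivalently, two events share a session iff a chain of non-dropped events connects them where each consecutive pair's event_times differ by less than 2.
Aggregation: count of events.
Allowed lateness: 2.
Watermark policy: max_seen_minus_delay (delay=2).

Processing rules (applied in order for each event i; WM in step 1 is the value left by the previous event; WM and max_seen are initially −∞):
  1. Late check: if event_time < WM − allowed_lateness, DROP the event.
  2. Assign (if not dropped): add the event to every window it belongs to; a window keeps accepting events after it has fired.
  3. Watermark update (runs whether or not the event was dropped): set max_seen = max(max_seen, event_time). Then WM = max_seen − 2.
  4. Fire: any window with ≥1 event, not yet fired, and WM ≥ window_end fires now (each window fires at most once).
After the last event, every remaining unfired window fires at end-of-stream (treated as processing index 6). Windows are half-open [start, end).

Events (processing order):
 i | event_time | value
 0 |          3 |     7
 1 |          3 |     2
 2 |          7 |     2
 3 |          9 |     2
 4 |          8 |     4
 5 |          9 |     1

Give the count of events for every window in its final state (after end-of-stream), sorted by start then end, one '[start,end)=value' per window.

[3,5)=2 [7,11)=4

i=0 t=3 v=7: → [3,5); WM=1
i=1 t=3 v=2: → [3,5); WM=1
i=2 t=7 v=2: → [7,9); WM=5
i=3 t=9 v=2: → [9,11); WM=7
i=4 t=8 v=4: → [7,11); WM=7
i=5 t=9 v=1: → [7,11); WM=7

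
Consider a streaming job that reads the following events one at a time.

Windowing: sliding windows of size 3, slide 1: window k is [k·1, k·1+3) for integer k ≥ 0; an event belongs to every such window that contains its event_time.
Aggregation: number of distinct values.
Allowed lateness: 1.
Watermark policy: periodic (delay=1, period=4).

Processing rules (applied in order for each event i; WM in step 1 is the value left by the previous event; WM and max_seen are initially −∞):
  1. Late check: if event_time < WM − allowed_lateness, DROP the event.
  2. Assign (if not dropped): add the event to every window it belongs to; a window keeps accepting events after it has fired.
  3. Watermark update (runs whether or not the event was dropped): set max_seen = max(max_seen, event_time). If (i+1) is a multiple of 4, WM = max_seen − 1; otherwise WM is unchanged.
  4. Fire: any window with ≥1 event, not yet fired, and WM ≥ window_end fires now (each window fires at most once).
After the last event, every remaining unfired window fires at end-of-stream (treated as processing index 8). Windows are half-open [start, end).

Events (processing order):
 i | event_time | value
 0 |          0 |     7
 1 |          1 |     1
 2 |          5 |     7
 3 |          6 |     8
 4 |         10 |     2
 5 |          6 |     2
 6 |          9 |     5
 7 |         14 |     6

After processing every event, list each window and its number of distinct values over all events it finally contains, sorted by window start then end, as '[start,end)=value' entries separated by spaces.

i=0 t=0 v=7: → [0,3); WM=−∞
i=1 t=1 v=1: → [1,4),[0,3); WM=−∞
i=2 t=5 v=7: → [5,8),[4,7),[3,6); WM=−∞
i=3 t=6 v=8: → [6,9),[5,8),[4,7); WM=5; [0,3) fires=2 [1,4) fires=1
i=4 t=10 v=2: → [10,13),[9,12),[8,11); WM=5
i=5 t=6 v=2: → [6,9),[5,8),[4,7); WM=5
i=6 t=9 v=5: → [9,12),[8,11),[7,10); WM=5
i=7 t=14 v=6: → [14,17),[13,16),[12,15); WM=13; [3,6) fires=1 [4,7) fires=3 [5,8) fires=3 [6,9) fires=2 [7,10) fires=1 [8,11) fires=2 [9,12) fires=2 [10,13) fires=1

[0,3)=2 [1,4)=1 [3,6)=1 [4,7)=3 [5,8)=3 [6,9)=2 [7,10)=1 [8,11)=2 [9,12)=2 [10,13)=1 [12,15)=1 [13,16)=1 [14,17)=1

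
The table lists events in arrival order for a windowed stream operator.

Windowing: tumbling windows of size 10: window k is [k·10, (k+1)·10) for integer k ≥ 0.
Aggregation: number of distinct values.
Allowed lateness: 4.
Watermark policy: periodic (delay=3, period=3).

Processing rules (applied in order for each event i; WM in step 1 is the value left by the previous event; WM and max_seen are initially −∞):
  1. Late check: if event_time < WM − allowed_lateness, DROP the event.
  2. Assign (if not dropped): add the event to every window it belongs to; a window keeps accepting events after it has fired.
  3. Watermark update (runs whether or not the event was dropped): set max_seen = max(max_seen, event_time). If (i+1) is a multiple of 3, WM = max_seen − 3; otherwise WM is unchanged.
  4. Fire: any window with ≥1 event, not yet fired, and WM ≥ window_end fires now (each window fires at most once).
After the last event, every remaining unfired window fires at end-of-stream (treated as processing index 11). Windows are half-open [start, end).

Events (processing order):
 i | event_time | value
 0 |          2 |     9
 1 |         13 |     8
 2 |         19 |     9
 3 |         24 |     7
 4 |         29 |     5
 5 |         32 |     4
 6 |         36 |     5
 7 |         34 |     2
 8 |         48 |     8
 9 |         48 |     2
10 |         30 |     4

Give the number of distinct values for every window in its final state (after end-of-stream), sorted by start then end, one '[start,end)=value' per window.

[0,10)=1 [10,20)=2 [20,30)=2 [30,40)=3 [40,50)=2

i=0 t=2 v=9: → [0,10); WM=−∞
i=1 t=13 v=8: → [10,20); WM=−∞
i=2 t=19 v=9: → [10,20); WM=16; [0,10) fires=1
i=3 t=24 v=7: → [20,30); WM=16
i=4 t=29 v=5: → [20,30); WM=16
i=5 t=32 v=4: → [30,40); WM=29; [10,20) fires=2
i=6 t=36 v=5: → [30,40); WM=29
i=7 t=34 v=2: → [30,40); WM=29
i=8 t=48 v=8: → [40,50); WM=45; [20,30) fires=2 [30,40) fires=3
i=9 t=48 v=2: → [40,50); WM=45
i=10 t=30 v=4: DROP (t<45-4); WM=45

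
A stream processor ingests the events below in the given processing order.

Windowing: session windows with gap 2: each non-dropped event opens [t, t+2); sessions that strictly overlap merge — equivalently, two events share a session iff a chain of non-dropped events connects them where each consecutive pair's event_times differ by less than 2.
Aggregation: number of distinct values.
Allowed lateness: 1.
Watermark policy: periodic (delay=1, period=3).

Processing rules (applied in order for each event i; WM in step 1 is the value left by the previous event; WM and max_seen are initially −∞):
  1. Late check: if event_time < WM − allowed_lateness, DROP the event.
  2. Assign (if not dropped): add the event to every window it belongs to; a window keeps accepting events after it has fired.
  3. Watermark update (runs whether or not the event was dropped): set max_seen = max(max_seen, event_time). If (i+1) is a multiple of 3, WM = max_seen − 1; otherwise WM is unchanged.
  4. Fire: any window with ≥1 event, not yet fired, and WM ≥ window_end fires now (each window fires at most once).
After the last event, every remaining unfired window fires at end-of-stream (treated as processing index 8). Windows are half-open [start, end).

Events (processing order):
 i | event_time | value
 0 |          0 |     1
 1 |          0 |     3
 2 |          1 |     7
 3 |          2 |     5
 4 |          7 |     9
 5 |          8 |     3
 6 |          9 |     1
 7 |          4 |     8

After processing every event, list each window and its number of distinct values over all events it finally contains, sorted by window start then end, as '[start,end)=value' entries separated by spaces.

i=0 t=0 v=1: → [0,2); WM=−∞
i=1 t=0 v=3: → [0,2); WM=−∞
i=2 t=1 v=7: → [0,3); WM=0
i=3 t=2 v=5: → [0,4); WM=0
i=4 t=7 v=9: → [7,9); WM=0
i=5 t=8 v=3: → [7,10); WM=7
i=6 t=9 v=1: → [7,11); WM=7
i=7 t=4 v=8: DROP (t<7-1); WM=7

[0,4)=4 [7,11)=3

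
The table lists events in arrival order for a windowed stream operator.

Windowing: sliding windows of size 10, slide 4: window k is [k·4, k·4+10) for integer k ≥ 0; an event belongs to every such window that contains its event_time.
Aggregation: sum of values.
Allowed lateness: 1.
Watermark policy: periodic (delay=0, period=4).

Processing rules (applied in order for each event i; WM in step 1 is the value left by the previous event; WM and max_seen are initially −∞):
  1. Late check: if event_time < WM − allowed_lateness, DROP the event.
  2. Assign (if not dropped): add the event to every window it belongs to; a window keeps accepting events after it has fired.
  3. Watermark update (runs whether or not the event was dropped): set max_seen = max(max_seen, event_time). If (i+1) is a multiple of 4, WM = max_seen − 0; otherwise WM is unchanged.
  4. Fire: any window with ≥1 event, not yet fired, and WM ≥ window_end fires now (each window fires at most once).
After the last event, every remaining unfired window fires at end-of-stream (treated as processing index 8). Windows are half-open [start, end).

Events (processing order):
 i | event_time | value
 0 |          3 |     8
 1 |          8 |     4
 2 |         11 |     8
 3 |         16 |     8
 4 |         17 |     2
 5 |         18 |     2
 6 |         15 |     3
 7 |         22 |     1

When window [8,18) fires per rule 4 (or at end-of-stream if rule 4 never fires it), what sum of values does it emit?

25

i=0 t=3 v=8: → [0,10); WM=−∞
i=1 t=8 v=4: → [8,18),[4,14),[0,10); WM=−∞
i=2 t=11 v=8: → [8,18),[4,14); WM=−∞
i=3 t=16 v=8: → [16,26),[12,22),[8,18); WM=16; [0,10) fires=12 [4,14) fires=12
i=4 t=17 v=2: → [16,26),[12,22),[8,18); WM=16
i=5 t=18 v=2: → [16,26),[12,22); WM=16
i=6 t=15 v=3: → [12,22),[8,18); WM=16
i=7 t=22 v=1: → [20,30),[16,26); WM=22; [8,18) fires=25 [12,22) fires=15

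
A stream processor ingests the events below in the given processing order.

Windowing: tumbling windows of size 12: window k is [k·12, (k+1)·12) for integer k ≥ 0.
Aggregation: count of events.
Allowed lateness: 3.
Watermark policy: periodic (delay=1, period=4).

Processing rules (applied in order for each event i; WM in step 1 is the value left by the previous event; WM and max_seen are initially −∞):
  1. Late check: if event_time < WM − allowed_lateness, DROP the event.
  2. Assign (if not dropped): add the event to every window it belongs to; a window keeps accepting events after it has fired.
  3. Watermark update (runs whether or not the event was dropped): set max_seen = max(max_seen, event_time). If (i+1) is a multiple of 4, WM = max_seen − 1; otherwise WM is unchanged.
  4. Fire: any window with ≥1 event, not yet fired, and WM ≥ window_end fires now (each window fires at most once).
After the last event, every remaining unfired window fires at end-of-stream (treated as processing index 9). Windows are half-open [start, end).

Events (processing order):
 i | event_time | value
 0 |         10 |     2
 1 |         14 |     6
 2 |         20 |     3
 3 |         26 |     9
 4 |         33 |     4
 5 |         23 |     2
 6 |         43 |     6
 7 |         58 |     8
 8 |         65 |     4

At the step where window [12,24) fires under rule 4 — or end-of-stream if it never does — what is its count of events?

i=0 t=10 v=2: → [0,12); WM=−∞
i=1 t=14 v=6: → [12,24); WM=−∞
i=2 t=20 v=3: → [12,24); WM=−∞
i=3 t=26 v=9: → [24,36); WM=25; [0,12) fires=1 [12,24) fires=2
i=4 t=33 v=4: → [24,36); WM=25
i=5 t=23 v=2: → [12,24); WM=25
i=6 t=43 v=6: → [36,48); WM=25
i=7 t=58 v=8: → [48,60); WM=57; [24,36) fires=2 [36,48) fires=1
i=8 t=65 v=4: → [60,72); WM=57

2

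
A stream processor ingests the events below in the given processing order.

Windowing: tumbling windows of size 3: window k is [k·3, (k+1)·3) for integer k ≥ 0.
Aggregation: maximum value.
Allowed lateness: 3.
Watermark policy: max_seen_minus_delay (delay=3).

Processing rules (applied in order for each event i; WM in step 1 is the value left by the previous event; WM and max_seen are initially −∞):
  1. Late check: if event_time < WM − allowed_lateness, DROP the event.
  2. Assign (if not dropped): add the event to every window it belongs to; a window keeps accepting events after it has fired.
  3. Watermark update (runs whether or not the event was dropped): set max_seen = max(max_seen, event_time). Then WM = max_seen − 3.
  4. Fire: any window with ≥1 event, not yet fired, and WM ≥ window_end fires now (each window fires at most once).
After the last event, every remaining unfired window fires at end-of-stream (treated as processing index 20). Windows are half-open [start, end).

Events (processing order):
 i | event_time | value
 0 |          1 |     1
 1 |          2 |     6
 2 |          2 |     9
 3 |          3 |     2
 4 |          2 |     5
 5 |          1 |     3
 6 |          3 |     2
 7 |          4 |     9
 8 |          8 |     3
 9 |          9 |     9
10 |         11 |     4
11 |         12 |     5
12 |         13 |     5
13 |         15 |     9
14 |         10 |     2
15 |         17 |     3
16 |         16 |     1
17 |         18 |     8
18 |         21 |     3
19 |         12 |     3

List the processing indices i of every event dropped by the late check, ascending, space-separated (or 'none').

19

i=0 t=1 v=1: → [0,3); WM=-2
i=1 t=2 v=6: → [0,3); WM=-1
i=2 t=2 v=9: → [0,3); WM=-1
i=3 t=3 v=2: → [3,6); WM=0
i=4 t=2 v=5: → [0,3); WM=0
i=5 t=1 v=3: → [0,3); WM=0
i=6 t=3 v=2: → [3,6); WM=0
i=7 t=4 v=9: → [3,6); WM=1
i=8 t=8 v=3: → [6,9); WM=5; [0,3) fires=9
i=9 t=9 v=9: → [9,12); WM=6; [3,6) fires=9
i=10 t=11 v=4: → [9,12); WM=8
i=11 t=12 v=5: → [12,15); WM=9; [6,9) fires=3
i=12 t=13 v=5: → [12,15); WM=10
i=13 t=15 v=9: → [15,18); WM=12; [9,12) fires=9
i=14 t=10 v=2: → [9,12); WM=12
i=15 t=17 v=3: → [15,18); WM=14
i=16 t=16 v=1: → [15,18); WM=14
i=17 t=18 v=8: → [18,21); WM=15; [12,15) fires=5
i=18 t=21 v=3: → [21,24); WM=18; [15,18) fires=9
i=19 t=12 v=3: DROP (t<18-3); WM=18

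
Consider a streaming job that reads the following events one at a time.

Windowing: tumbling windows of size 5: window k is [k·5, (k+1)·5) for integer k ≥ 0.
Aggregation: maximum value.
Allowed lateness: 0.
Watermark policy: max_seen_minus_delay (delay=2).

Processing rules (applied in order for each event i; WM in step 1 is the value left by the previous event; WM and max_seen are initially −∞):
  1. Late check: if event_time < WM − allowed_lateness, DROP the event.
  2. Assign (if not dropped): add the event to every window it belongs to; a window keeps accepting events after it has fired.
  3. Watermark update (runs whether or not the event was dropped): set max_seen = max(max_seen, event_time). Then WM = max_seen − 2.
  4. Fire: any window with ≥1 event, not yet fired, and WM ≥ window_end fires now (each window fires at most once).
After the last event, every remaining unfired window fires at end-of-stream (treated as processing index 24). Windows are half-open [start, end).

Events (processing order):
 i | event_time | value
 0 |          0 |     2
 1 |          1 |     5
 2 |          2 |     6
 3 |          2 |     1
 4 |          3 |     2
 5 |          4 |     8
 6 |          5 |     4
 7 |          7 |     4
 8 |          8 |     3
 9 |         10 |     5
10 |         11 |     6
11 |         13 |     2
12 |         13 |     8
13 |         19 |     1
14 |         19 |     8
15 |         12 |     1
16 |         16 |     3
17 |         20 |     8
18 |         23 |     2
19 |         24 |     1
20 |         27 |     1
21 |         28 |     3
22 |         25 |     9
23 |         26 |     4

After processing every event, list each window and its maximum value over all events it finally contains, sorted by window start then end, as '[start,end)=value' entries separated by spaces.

[0,5)=8 [5,10)=4 [10,15)=8 [15,20)=8 [20,25)=8 [25,30)=4

i=0 t=0 v=2: → [0,5); WM=-2
i=1 t=1 v=5: → [0,5); WM=-1
i=2 t=2 v=6: → [0,5); WM=0
i=3 t=2 v=1: → [0,5); WM=0
i=4 t=3 v=2: → [0,5); WM=1
i=5 t=4 v=8: → [0,5); WM=2
i=6 t=5 v=4: → [5,10); WM=3
i=7 t=7 v=4: → [5,10); WM=5; [0,5) fires=8
i=8 t=8 v=3: → [5,10); WM=6
i=9 t=10 v=5: → [10,15); WM=8
i=10 t=11 v=6: → [10,15); WM=9
i=11 t=13 v=2: → [10,15); WM=11; [5,10) fires=4
i=12 t=13 v=8: → [10,15); WM=11
i=13 t=19 v=1: → [15,20); WM=17; [10,15) fires=8
i=14 t=19 v=8: → [15,20); WM=17
i=15 t=12 v=1: DROP (t<17-0); WM=17
i=16 t=16 v=3: DROP (t<17-0); WM=17
i=17 t=20 v=8: → [20,25); WM=18
i=18 t=23 v=2: → [20,25); WM=21; [15,20) fires=8
i=19 t=24 v=1: → [20,25); WM=22
i=20 t=27 v=1: → [25,30); WM=25; [20,25) fires=8
i=21 t=28 v=3: → [25,30); WM=26
i=22 t=25 v=9: DROP (t<26-0); WM=26
i=23 t=26 v=4: → [25,30); WM=26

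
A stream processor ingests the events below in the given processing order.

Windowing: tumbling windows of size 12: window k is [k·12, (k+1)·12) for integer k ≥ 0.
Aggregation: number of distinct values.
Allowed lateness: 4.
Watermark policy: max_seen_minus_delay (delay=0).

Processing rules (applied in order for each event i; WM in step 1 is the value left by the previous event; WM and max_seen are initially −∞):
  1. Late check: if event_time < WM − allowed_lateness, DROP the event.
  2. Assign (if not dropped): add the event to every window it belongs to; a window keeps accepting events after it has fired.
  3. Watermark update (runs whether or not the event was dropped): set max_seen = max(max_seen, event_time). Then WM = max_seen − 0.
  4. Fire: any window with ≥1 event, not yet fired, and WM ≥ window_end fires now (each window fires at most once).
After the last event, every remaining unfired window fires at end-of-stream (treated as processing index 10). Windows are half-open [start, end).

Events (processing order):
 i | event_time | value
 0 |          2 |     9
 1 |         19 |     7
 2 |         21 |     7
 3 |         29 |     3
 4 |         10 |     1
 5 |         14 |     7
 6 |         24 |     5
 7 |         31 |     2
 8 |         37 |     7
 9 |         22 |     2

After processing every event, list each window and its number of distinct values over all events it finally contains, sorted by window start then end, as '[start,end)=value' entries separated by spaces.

[0,12)=1 [12,24)=1 [24,36)=2 [36,48)=1

i=0 t=2 v=9: → [0,12); WM=2
i=1 t=19 v=7: → [12,24); WM=19; [0,12) fires=1
i=2 t=21 v=7: → [12,24); WM=21
i=3 t=29 v=3: → [24,36); WM=29; [12,24) fires=1
i=4 t=10 v=1: DROP (t<29-4); WM=29
i=5 t=14 v=7: DROP (t<29-4); WM=29
i=6 t=24 v=5: DROP (t<29-4); WM=29
i=7 t=31 v=2: → [24,36); WM=31
i=8 t=37 v=7: → [36,48); WM=37; [24,36) fires=2
i=9 t=22 v=2: DROP (t<37-4); WM=37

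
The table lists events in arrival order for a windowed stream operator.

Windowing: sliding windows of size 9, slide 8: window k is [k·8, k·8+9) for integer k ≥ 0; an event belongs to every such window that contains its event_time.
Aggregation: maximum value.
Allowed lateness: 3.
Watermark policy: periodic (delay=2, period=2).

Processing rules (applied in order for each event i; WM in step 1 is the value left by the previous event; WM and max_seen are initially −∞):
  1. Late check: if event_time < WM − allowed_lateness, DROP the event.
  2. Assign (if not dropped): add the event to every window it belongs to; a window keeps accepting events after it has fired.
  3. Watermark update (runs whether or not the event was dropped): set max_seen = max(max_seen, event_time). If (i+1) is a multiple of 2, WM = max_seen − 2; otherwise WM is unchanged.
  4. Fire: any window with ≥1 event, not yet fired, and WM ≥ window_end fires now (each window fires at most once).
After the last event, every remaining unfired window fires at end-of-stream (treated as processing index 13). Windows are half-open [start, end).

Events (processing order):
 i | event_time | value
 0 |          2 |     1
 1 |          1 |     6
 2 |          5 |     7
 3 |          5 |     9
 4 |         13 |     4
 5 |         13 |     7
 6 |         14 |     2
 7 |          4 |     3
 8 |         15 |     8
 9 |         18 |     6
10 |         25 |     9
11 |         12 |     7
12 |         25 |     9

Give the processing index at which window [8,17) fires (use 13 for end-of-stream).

i=0 t=2 v=1: → [0,9); WM=−∞
i=1 t=1 v=6: → [0,9); WM=0
i=2 t=5 v=7: → [0,9); WM=0
i=3 t=5 v=9: → [0,9); WM=3
i=4 t=13 v=4: → [8,17); WM=3
i=5 t=13 v=7: → [8,17); WM=11; [0,9) fires=9
i=6 t=14 v=2: → [8,17); WM=11
i=7 t=4 v=3: DROP (t<11-3); WM=12
i=8 t=15 v=8: → [8,17); WM=12
i=9 t=18 v=6: → [16,25); WM=16
i=10 t=25 v=9: → [24,33); WM=16
i=11 t=12 v=7: DROP (t<16-3); WM=23; [8,17) fires=8
i=12 t=25 v=9: → [24,33); WM=23

11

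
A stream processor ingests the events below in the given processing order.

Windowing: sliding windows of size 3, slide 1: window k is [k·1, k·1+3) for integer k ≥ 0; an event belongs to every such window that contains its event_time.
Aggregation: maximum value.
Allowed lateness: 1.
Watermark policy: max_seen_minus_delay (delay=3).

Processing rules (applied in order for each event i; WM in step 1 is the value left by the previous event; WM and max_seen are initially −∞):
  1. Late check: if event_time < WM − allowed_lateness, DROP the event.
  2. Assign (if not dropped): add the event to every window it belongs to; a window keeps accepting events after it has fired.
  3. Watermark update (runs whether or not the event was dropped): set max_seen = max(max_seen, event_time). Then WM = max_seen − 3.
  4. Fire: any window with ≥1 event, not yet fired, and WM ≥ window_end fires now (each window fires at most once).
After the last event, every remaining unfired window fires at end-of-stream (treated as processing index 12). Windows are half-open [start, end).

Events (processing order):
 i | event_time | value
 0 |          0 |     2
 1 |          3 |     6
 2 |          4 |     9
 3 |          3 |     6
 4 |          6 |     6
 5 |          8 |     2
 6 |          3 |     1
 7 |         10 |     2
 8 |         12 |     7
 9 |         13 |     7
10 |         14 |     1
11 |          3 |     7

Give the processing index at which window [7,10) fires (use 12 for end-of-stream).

i=0 t=0 v=2: → [0,3); WM=-3
i=1 t=3 v=6: → [3,6),[2,5),[1,4); WM=0
i=2 t=4 v=9: → [4,7),[3,6),[2,5); WM=1
i=3 t=3 v=6: → [3,6),[2,5),[1,4); WM=1
i=4 t=6 v=6: → [6,9),[5,8),[4,7); WM=3; [0,3) fires=2
i=5 t=8 v=2: → [8,11),[7,10),[6,9); WM=5; [1,4) fires=6 [2,5) fires=9
i=6 t=3 v=1: DROP (t<5-1); WM=5
i=7 t=10 v=2: → [10,13),[9,12),[8,11); WM=7; [3,6) fires=9 [4,7) fires=9
i=8 t=12 v=7: → [12,15),[11,14),[10,13); WM=9; [5,8) fires=6 [6,9) fires=6
i=9 t=13 v=7: → [13,16),[12,15),[11,14); WM=10; [7,10) fires=2
i=10 t=14 v=1: → [14,17),[13,16),[12,15); WM=11; [8,11) fires=2
i=11 t=3 v=7: DROP (t<11-1); WM=11

9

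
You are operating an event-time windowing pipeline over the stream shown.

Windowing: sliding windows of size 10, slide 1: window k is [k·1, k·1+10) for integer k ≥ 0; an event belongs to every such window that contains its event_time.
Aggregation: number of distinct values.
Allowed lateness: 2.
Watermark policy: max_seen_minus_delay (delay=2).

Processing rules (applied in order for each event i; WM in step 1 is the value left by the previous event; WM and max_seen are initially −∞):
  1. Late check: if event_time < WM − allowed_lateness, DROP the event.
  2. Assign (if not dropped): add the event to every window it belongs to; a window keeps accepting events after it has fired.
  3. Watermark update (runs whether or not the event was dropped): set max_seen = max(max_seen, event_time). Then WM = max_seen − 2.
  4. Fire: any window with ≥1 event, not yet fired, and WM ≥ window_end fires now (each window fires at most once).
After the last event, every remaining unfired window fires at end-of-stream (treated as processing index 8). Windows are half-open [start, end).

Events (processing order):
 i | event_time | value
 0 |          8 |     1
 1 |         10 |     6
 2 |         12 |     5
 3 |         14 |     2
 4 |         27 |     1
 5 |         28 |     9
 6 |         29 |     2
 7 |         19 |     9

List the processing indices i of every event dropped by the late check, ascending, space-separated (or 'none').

i=0 t=8 v=1: → [8,18),[7,17),[6,16),[5,15),[4,14),[3,13),[2,12),[1,11),[0,10); WM=6
i=1 t=10 v=6: → [10,20),[9,19),[8,18),[7,17),[6,16),[5,15),[4,14),[3,13),[2,12),[1,11); WM=8
i=2 t=12 v=5: → [12,22),[11,21),[10,20),[9,19),[8,18),[7,17),[6,16),[5,15),[4,14),[3,13); WM=10; [0,10) fires=1
i=3 t=14 v=2: → [14,24),[13,23),[12,22),[11,21),[10,20),[9,19),[8,18),[7,17),[6,16),[5,15); WM=12; [1,11) fires=2 [2,12) fires=2
i=4 t=27 v=1: → [27,37),[26,36),[25,35),[24,34),[23,33),[22,32),[21,31),[20,30),[19,29),[18,28); WM=25; [3,13) fires=3 [4,14) fires=3 [5,15) fires=4 [6,16) fires=4 [7,17) fires=4 [8,18) fires=4 [9,19) fires=3 [10,20) fires=3 [11,21) fires=2 [12,22) fires=2 [13,23) fires=1 [14,24) fires=1
i=5 t=28 v=9: → [28,38),[27,37),[26,36),[25,35),[24,34),[23,33),[22,32),[21,31),[20,30),[19,29); WM=26
i=6 t=29 v=2: → [29,39),[28,38),[27,37),[26,36),[25,35),[24,34),[23,33),[22,32),[21,31),[20,30); WM=27
i=7 t=19 v=9: DROP (t<27-2); WM=27

7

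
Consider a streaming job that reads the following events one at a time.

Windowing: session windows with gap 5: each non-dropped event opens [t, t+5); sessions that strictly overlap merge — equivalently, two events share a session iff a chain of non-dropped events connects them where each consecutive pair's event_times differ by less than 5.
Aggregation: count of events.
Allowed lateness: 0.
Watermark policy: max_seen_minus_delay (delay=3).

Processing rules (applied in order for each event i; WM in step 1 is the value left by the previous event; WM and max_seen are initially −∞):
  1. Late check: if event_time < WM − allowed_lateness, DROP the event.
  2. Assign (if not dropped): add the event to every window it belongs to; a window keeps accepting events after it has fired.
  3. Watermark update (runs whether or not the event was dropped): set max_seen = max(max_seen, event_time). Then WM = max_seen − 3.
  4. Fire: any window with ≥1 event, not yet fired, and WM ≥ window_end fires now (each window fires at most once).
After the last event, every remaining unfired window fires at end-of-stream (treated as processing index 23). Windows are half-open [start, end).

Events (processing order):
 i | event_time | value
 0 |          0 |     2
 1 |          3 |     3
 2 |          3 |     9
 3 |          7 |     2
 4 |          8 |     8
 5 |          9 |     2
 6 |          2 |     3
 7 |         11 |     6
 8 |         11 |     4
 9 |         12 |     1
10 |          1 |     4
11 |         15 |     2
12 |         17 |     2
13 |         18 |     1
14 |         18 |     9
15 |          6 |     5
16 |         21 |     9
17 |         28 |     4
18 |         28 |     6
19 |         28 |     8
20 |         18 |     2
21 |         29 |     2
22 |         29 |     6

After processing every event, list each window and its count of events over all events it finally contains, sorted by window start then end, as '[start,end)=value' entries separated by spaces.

[0,26)=14 [28,34)=5

i=0 t=0 v=2: → [0,5); WM=-3
i=1 t=3 v=3: → [0,8); WM=0
i=2 t=3 v=9: → [0,8); WM=0
i=3 t=7 v=2: → [0,12); WM=4
i=4 t=8 v=8: → [0,13); WM=5
i=5 t=9 v=2: → [0,14); WM=6
i=6 t=2 v=3: DROP (t<6-0); WM=6
i=7 t=11 v=6: → [0,16); WM=8
i=8 t=11 v=4: → [0,16); WM=8
i=9 t=12 v=1: → [0,17); WM=9
i=10 t=1 v=4: DROP (t<9-0); WM=9
i=11 t=15 v=2: → [0,20); WM=12
i=12 t=17 v=2: → [0,22); WM=14
i=13 t=18 v=1: → [0,23); WM=15
i=14 t=18 v=9: → [0,23); WM=15
i=15 t=6 v=5: DROP (t<15-0); WM=15
i=16 t=21 v=9: → [0,26); WM=18
i=17 t=28 v=4: → [28,33); WM=25
i=18 t=28 v=6: → [28,33); WM=25
i=19 t=28 v=8: → [28,33); WM=25
i=20 t=18 v=2: DROP (t<25-0); WM=25
i=21 t=29 v=2: → [28,34); WM=26
i=22 t=29 v=6: → [28,34); WM=26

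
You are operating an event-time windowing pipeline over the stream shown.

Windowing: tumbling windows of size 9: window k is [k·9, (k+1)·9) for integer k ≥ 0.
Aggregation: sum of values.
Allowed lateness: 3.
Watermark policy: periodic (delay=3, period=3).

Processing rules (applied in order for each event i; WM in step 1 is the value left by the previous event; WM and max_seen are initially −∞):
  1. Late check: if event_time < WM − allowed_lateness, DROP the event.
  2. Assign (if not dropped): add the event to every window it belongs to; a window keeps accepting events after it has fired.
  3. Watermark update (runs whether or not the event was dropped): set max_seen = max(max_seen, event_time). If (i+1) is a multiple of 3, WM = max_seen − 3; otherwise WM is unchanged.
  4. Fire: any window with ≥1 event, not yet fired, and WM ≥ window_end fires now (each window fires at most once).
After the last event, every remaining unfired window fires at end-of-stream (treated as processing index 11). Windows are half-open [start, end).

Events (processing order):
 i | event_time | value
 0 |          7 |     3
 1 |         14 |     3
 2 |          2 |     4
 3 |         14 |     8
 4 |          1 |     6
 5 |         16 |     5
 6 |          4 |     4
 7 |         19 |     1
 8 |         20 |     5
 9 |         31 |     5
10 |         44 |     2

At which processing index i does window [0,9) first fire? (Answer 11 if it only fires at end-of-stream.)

2

i=0 t=7 v=3: → [0,9); WM=−∞
i=1 t=14 v=3: → [9,18); WM=−∞
i=2 t=2 v=4: → [0,9); WM=11; [0,9) fires=7
i=3 t=14 v=8: → [9,18); WM=11
i=4 t=1 v=6: DROP (t<11-3); WM=11
i=5 t=16 v=5: → [9,18); WM=13
i=6 t=4 v=4: DROP (t<13-3); WM=13
i=7 t=19 v=1: → [18,27); WM=13
i=8 t=20 v=5: → [18,27); WM=17
i=9 t=31 v=5: → [27,36); WM=17
i=10 t=44 v=2: → [36,45); WM=17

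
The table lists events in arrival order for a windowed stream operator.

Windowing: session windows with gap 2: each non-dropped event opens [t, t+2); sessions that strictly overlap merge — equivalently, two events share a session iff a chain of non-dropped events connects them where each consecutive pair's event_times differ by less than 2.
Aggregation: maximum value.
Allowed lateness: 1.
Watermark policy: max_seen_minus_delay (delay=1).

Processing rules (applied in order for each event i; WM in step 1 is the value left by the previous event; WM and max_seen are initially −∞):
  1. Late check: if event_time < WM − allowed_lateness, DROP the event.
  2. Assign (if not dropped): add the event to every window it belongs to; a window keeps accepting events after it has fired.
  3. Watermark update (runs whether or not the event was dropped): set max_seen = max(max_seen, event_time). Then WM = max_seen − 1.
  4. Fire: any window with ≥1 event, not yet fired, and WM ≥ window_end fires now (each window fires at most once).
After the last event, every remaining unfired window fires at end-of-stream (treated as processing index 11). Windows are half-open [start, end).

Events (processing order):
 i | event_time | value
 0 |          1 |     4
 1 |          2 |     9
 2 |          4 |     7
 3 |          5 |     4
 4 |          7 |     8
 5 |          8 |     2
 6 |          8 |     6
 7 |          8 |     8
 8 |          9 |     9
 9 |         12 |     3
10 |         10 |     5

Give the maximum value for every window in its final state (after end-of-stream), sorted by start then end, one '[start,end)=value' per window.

i=0 t=1 v=4: → [1,3); WM=0
i=1 t=2 v=9: → [1,4); WM=1
i=2 t=4 v=7: → [4,6); WM=3
i=3 t=5 v=4: → [4,7); WM=4
i=4 t=7 v=8: → [7,9); WM=6
i=5 t=8 v=2: → [7,10); WM=7
i=6 t=8 v=6: → [7,10); WM=7
i=7 t=8 v=8: → [7,10); WM=7
i=8 t=9 v=9: → [7,11); WM=8
i=9 t=12 v=3: → [12,14); WM=11
i=10 t=10 v=5: → [7,12); WM=11

[1,4)=9 [4,7)=7 [7,12)=9 [12,14)=3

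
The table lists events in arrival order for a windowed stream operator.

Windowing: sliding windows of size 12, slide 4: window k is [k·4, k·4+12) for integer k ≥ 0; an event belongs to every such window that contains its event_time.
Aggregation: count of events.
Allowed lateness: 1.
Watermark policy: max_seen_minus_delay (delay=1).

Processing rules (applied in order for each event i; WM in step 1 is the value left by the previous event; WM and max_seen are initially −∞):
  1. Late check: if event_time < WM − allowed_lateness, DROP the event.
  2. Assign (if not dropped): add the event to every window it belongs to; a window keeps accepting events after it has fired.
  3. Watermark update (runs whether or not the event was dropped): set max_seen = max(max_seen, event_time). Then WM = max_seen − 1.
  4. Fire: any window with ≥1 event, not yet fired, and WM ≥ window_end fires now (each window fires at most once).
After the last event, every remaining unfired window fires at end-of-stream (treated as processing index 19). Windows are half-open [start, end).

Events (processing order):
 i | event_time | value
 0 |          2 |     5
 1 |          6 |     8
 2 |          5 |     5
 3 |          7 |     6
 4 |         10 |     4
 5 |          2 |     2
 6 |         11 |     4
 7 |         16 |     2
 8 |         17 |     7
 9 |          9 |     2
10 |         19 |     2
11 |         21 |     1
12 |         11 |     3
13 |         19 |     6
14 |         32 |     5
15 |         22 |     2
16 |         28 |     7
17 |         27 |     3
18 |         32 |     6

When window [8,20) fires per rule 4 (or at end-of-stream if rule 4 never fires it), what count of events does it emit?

i=0 t=2 v=5: → [0,12); WM=1
i=1 t=6 v=8: → [4,16),[0,12); WM=5
i=2 t=5 v=5: → [4,16),[0,12); WM=5
i=3 t=7 v=6: → [4,16),[0,12); WM=6
i=4 t=10 v=4: → [8,20),[4,16),[0,12); WM=9
i=5 t=2 v=2: DROP (t<9-1); WM=9
i=6 t=11 v=4: → [8,20),[4,16),[0,12); WM=10
i=7 t=16 v=2: → [16,28),[12,24),[8,20); WM=15; [0,12) fires=6
i=8 t=17 v=7: → [16,28),[12,24),[8,20); WM=16; [4,16) fires=5
i=9 t=9 v=2: DROP (t<16-1); WM=16
i=10 t=19 v=2: → [16,28),[12,24),[8,20); WM=18
i=11 t=21 v=1: → [20,32),[16,28),[12,24); WM=20; [8,20) fires=5
i=12 t=11 v=3: DROP (t<20-1); WM=20
i=13 t=19 v=6: → [16,28),[12,24),[8,20); WM=20
i=14 t=32 v=5: → [32,44),[28,40),[24,36); WM=31; [12,24) fires=5 [16,28) fires=5
i=15 t=22 v=2: DROP (t<31-1); WM=31
i=16 t=28 v=7: DROP (t<31-1); WM=31
i=17 t=27 v=3: DROP (t<31-1); WM=31
i=18 t=32 v=6: → [32,44),[28,40),[24,36); WM=31

5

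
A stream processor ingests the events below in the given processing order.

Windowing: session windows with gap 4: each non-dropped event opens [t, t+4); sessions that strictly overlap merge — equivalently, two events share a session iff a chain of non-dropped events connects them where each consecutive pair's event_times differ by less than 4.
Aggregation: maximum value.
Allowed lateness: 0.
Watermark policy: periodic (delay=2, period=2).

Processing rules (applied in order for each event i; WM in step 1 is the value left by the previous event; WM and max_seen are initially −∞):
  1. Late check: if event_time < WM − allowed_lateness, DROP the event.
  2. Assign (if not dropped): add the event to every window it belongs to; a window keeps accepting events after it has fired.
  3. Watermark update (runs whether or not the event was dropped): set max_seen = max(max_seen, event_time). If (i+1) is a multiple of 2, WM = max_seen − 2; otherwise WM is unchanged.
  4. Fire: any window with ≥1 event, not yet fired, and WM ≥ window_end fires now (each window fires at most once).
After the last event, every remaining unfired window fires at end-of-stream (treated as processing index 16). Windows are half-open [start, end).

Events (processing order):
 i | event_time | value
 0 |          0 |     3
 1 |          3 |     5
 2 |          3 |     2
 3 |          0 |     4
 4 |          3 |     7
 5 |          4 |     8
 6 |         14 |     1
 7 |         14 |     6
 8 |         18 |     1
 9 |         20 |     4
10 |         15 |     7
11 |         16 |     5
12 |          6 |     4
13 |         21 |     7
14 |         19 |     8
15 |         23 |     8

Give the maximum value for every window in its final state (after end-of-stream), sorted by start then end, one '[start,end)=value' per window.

[0,8)=8 [14,18)=6 [18,27)=8

i=0 t=0 v=3: → [0,4); WM=−∞
i=1 t=3 v=5: → [0,7); WM=1
i=2 t=3 v=2: → [0,7); WM=1
i=3 t=0 v=4: DROP (t<1-0); WM=1
i=4 t=3 v=7: → [0,7); WM=1
i=5 t=4 v=8: → [0,8); WM=2
i=6 t=14 v=1: → [14,18); WM=2
i=7 t=14 v=6: → [14,18); WM=12
i=8 t=18 v=1: → [18,22); WM=12
i=9 t=20 v=4: → [18,24); WM=18
i=10 t=15 v=7: DROP (t<18-0); WM=18
i=11 t=16 v=5: DROP (t<18-0); WM=18
i=12 t=6 v=4: DROP (t<18-0); WM=18
i=13 t=21 v=7: → [18,25); WM=19
i=14 t=19 v=8: → [18,25); WM=19
i=15 t=23 v=8: → [18,27); WM=21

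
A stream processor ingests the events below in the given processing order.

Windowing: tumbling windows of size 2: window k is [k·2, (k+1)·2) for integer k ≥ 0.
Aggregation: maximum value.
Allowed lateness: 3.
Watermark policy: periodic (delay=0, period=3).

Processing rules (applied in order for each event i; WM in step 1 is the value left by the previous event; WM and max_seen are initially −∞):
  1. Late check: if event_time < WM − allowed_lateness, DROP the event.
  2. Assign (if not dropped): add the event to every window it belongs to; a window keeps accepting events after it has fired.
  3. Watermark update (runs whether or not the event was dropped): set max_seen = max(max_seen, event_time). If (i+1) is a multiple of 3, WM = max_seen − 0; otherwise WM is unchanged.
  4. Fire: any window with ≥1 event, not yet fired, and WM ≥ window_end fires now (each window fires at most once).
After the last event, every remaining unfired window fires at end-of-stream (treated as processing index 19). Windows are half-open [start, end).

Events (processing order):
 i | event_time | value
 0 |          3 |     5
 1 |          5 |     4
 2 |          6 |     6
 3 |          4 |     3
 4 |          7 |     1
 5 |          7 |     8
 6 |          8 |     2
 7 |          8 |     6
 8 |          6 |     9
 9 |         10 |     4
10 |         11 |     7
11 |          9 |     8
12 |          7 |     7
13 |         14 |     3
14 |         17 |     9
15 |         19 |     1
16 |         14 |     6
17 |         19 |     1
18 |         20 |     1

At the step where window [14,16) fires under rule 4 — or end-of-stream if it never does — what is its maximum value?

i=0 t=3 v=5: → [2,4); WM=−∞
i=1 t=5 v=4: → [4,6); WM=−∞
i=2 t=6 v=6: → [6,8); WM=6; [2,4) fires=5 [4,6) fires=4
i=3 t=4 v=3: → [4,6); WM=6
i=4 t=7 v=1: → [6,8); WM=6
i=5 t=7 v=8: → [6,8); WM=7
i=6 t=8 v=2: → [8,10); WM=7
i=7 t=8 v=6: → [8,10); WM=7
i=8 t=6 v=9: → [6,8); WM=8; [6,8) fires=9
i=9 t=10 v=4: → [10,12); WM=8
i=10 t=11 v=7: → [10,12); WM=8
i=11 t=9 v=8: → [8,10); WM=11; [8,10) fires=8
i=12 t=7 v=7: DROP (t<11-3); WM=11
i=13 t=14 v=3: → [14,16); WM=11
i=14 t=17 v=9: → [16,18); WM=17; [10,12) fires=7 [14,16) fires=3
i=15 t=19 v=1: → [18,20); WM=17
i=16 t=14 v=6: → [14,16); WM=17
i=17 t=19 v=1: → [18,20); WM=19; [16,18) fires=9
i=18 t=20 v=1: → [20,22); WM=19

3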